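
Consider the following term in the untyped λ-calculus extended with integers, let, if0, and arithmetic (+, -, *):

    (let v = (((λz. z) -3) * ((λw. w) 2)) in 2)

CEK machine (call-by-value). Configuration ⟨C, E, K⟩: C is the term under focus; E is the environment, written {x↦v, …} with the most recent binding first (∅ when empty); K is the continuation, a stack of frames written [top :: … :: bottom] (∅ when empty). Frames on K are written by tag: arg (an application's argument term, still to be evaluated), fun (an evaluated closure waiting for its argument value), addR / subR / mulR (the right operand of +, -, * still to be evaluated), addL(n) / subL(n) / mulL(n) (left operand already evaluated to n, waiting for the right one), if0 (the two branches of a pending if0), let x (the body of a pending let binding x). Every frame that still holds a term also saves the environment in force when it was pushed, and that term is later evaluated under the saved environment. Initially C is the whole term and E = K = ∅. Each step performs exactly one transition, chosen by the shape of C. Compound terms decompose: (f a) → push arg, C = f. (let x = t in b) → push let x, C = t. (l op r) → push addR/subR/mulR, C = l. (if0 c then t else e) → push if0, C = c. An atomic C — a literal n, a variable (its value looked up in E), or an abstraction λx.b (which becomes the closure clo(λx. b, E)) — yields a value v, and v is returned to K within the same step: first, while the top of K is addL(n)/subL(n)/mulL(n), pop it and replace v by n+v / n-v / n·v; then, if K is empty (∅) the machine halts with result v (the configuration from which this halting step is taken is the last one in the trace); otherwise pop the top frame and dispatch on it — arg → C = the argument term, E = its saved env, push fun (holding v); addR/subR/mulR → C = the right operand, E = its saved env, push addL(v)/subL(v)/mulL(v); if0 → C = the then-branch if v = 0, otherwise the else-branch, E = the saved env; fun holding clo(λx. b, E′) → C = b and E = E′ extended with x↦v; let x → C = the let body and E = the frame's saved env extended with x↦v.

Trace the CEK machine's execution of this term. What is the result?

t=0: ⟨C=(let v = (((λz. z) -3) * ((λw. w) 2)) in 2); E=∅; K=∅⟩
t=1: ⟨C=(((λz. z) -3) * ((λw. w) 2)); E=∅; K=[let v]⟩
t=2: ⟨C=((λz. z) -3); E=∅; K=[mulR :: let v]⟩
t=3: ⟨C=(λz. z); E=∅; K=[arg :: mulR :: let v]⟩
t=4: ⟨C=-3; E=∅; K=[fun :: mulR :: let v]⟩
t=5: ⟨C=z; E={z↦-3}; K=[mulR :: let v]⟩
t=6: ⟨C=((λw. w) 2); E=∅; K=[mulL(-3) :: let v]⟩
t=7: ⟨C=(λw. w); E=∅; K=[arg :: mulL(-3) :: let v]⟩
t=8: ⟨C=2; E=∅; K=[fun :: mulL(-3) :: let v]⟩
t=9: ⟨C=w; E={w↦2}; K=[mulL(-3) :: let v]⟩
t=10: ⟨C=2; E={v↦-6}; K=∅⟩
→ final value 2

Answer: 2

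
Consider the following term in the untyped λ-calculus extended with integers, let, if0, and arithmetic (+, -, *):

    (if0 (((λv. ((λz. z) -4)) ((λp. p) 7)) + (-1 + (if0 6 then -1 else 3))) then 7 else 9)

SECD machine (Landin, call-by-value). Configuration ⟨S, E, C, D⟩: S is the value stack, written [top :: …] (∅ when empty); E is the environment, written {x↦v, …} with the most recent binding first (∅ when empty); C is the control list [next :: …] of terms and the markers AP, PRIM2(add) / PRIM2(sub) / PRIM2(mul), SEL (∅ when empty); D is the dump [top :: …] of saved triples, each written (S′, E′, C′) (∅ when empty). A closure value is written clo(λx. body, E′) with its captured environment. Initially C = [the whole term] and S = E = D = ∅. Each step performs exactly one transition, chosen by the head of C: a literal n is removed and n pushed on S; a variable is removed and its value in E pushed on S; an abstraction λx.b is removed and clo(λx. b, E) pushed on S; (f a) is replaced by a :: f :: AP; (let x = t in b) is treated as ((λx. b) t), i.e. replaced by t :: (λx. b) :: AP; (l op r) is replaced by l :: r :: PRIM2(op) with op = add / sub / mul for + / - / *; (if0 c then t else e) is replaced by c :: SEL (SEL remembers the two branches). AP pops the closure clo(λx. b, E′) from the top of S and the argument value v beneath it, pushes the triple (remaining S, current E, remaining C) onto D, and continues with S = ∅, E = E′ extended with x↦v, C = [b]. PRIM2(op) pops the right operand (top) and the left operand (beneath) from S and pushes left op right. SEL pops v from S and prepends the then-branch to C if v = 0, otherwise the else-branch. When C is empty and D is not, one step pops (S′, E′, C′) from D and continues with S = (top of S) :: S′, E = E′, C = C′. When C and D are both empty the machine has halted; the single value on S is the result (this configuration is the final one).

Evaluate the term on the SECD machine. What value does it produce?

t=0: ⟨S=∅; E=∅; C=[(if0 (((λv. ((λz. z) -4)) ((λp. p) 7)) + (-1 + (if0 6 then -1 else 3))) then 7 else 9)]; D=∅⟩
t=1: ⟨S=∅; E=∅; C=[(((λv. ((λz. z) -4)) ((λp. p) 7)) + (-1 + (if0 6 then -1 else 3))) :: SEL]; D=∅⟩
t=2: ⟨S=∅; E=∅; C=[((λv. ((λz. z) -4)) ((λp. p) 7)) :: (-1 + (if0 6 then -1 else 3)) :: PRIM2(add) :: SEL]; D=∅⟩
t=3: ⟨S=∅; E=∅; C=[((λp. p) 7) :: (λv. ((λz. z) -4)) :: AP :: (-1 + (if0 6 then -1 else 3)) :: PRIM2(add) :: SEL]; D=∅⟩
t=4: ⟨S=∅; E=∅; C=[7 :: (λp. p) :: AP :: (λv. ((λz. z) -4)) :: AP :: (-1 + (if0 6 then -1 else 3)) :: PRIM2(add) :: SEL]; D=∅⟩
t=5: ⟨S=[7]; E=∅; C=[(λp. p) :: AP :: (λv. ((λz. z) -4)) :: AP :: (-1 + (if0 6 then -1 else 3)) :: PRIM2(add) :: SEL]; D=∅⟩
t=6: ⟨S=[clo(λp. p, ∅) :: 7]; E=∅; C=[AP :: (λv. ((λz. z) -4)) :: AP :: (-1 + (if0 6 then -1 else 3)) :: PRIM2(add) :: SEL]; D=∅⟩
t=7: ⟨S=∅; E={p↦7}; C=[p]; D=[(∅, ∅, [(λv. ((λz. z) -4)) :: AP :: (-1 + (if0 6 then -1 else 3)) :: PRIM2(add) :: SEL])]⟩
t=8: ⟨S=[7]; E={p↦7}; C=∅; D=[(∅, ∅, [(λv. ((λz. z) -4)) :: AP :: (-1 + (if0 6 then -1 else 3)) :: PRIM2(add) :: SEL])]⟩
t=9: ⟨S=[7]; E=∅; C=[(λv. ((λz. z) -4)) :: AP :: (-1 + (if0 6 then -1 else 3)) :: PRIM2(add) :: SEL]; D=∅⟩
t=10: ⟨S=[clo(λv. ((λz. z) -4), ∅) :: 7]; E=∅; C=[AP :: (-1 + (if0 6 then -1 else 3)) :: PRIM2(add) :: SEL]; D=∅⟩
t=11: ⟨S=∅; E={v↦7}; C=[((λz. z) -4)]; D=[(∅, ∅, [(-1 + (if0 6 then -1 else 3)) :: PRIM2(add) :: SEL])]⟩
t=12: ⟨S=∅; E={v↦7}; C=[-4 :: (λz. z) :: AP]; D=[(∅, ∅, [(-1 + (if0 6 then -1 else 3)) :: PRIM2(add) :: SEL])]⟩
t=13: ⟨S=[-4]; E={v↦7}; C=[(λz. z) :: AP]; D=[(∅, ∅, [(-1 + (if0 6 then -1 else 3)) :: PRIM2(add) :: SEL])]⟩
t=14: ⟨S=[clo(λz. z, {v↦7}) :: -4]; E={v↦7}; C=[AP]; D=[(∅, ∅, [(-1 + (if0 6 then -1 else 3)) :: PRIM2(add) :: SEL])]⟩
t=15: ⟨S=∅; E={z↦-4, v↦7}; C=[z]; D=[(∅, {v↦7}, ∅) :: (∅, ∅, [(-1 + (if0 6 then -1 else 3)) :: PRIM2(add) :: SEL])]⟩
t=16: ⟨S=[-4]; E={z↦-4, v↦7}; C=∅; D=[(∅, {v↦7}, ∅) :: (∅, ∅, [(-1 + (if0 6 then -1 else 3)) :: PRIM2(add) :: SEL])]⟩
t=17: ⟨S=[-4]; E={v↦7}; C=∅; D=[(∅, ∅, [(-1 + (if0 6 then -1 else 3)) :: PRIM2(add) :: SEL])]⟩
t=18: ⟨S=[-4]; E=∅; C=[(-1 + (if0 6 then -1 else 3)) :: PRIM2(add) :: SEL]; D=∅⟩
t=19: ⟨S=[-4]; E=∅; C=[-1 :: (if0 6 then -1 else 3) :: PRIM2(add) :: PRIM2(add) :: SEL]; D=∅⟩
t=20: ⟨S=[-1 :: -4]; E=∅; C=[(if0 6 then -1 else 3) :: PRIM2(add) :: PRIM2(add) :: SEL]; D=∅⟩
t=21: ⟨S=[-1 :: -4]; E=∅; C=[6 :: SEL :: PRIM2(add) :: PRIM2(add) :: SEL]; D=∅⟩
t=22: ⟨S=[6 :: -1 :: -4]; E=∅; C=[SEL :: PRIM2(add) :: PRIM2(add) :: SEL]; D=∅⟩
t=23: ⟨S=[-1 :: -4]; E=∅; C=[3 :: PRIM2(add) :: PRIM2(add) :: SEL]; D=∅⟩
t=24: ⟨S=[3 :: -1 :: -4]; E=∅; C=[PRIM2(add) :: PRIM2(add) :: SEL]; D=∅⟩
t=25: ⟨S=[2 :: -4]; E=∅; C=[PRIM2(add) :: SEL]; D=∅⟩
t=26: ⟨S=[-2]; E=∅; C=[SEL]; D=∅⟩
t=27: ⟨S=∅; E=∅; C=[9]; D=∅⟩
t=28: ⟨S=[9]; E=∅; C=∅; D=∅⟩
→ final value 9

Answer: 9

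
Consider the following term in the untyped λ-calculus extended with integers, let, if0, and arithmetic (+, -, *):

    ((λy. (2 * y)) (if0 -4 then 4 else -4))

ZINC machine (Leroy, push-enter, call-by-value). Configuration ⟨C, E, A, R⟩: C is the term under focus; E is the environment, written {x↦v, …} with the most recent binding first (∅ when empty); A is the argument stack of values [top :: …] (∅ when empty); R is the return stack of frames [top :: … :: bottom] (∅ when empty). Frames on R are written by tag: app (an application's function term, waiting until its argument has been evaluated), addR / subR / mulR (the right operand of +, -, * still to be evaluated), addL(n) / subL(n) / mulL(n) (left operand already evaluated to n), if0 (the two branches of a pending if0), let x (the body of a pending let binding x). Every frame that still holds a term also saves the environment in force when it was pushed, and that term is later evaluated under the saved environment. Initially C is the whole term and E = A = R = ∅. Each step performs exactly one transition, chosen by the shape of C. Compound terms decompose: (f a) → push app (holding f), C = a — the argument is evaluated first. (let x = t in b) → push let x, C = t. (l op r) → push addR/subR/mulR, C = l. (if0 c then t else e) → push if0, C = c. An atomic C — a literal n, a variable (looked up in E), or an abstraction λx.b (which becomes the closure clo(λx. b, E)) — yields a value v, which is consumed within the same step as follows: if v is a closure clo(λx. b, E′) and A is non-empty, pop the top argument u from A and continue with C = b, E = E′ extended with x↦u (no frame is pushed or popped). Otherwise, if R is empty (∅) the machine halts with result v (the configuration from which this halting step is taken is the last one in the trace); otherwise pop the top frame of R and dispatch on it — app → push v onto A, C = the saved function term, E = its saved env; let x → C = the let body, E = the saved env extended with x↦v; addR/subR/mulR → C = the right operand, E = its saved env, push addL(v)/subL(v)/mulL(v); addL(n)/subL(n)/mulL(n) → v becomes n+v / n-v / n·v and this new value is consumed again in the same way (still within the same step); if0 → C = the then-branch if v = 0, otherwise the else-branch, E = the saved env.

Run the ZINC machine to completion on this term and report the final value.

0. <C=((λy. (2 * y)) (if0 -4 then 4 else -4)), E=∅, A=∅, R=∅>
1. <C=(if0 -4 then 4 else -4), E=∅, A=∅, R=[app]>
2. <C=-4, E=∅, A=∅, R=[if0 :: app]>
3. <C=-4, E=∅, A=∅, R=[app]>
4. <C=(λy. (2 * y)), E=∅, A=[-4], R=∅>
5. <C=(2 * y), E={y↦-4}, A=∅, R=∅>
6. <C=2, E={y↦-4}, A=∅, R=[mulR]>
7. <C=y, E={y↦-4}, A=∅, R=[mulL(2)]>
→ final value -8

Answer: -8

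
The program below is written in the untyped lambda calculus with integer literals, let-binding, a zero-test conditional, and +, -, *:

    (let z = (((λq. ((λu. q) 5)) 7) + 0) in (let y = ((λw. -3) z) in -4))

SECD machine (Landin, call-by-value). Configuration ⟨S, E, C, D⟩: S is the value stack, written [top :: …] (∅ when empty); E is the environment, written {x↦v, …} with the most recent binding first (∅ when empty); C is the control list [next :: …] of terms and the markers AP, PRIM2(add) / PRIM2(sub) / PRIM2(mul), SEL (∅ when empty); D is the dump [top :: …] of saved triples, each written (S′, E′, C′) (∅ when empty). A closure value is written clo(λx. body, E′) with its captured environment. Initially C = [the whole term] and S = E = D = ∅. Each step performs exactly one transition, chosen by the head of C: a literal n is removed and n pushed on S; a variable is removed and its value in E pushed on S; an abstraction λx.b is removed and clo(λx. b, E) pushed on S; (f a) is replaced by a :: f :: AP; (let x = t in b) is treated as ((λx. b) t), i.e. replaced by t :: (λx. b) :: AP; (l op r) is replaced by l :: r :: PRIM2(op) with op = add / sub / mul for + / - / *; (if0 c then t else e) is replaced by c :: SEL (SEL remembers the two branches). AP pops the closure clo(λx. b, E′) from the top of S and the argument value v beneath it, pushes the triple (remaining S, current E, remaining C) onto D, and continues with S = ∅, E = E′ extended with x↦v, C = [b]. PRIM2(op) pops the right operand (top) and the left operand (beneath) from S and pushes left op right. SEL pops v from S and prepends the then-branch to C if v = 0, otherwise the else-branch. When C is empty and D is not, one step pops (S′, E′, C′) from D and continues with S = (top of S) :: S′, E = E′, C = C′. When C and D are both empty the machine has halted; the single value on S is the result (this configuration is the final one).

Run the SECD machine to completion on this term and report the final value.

Answer: -4

Execution trace:
t=0: [S=∅ | E=∅ | C=[(let z = (((λq. ((λu. q) 5)) 7) + 0) in (let y = ((λw. -3) z) in -4))] | D=∅]
t=1: [S=∅ | E=∅ | C=[(((λq. ((λu. q) 5)) 7) + 0) :: (λz. (let y = ((λw. -3) z) in -4)) :: AP] | D=∅]
t=2: [S=∅ | E=∅ | C=[((λq. ((λu. q) 5)) 7) :: 0 :: PRIM2(add) :: (λz. (let y = ((λw. -3) z) in -4)) :: AP] | D=∅]
t=3: [S=∅ | E=∅ | C=[7 :: (λq. ((λu. q) 5)) :: AP :: 0 :: PRIM2(add) :: (λz. (let y = ((λw. -3) z) in -4)) :: AP] | D=∅]
t=4: [S=[7] | E=∅ | C=[(λq. ((λu. q) 5)) :: AP :: 0 :: PRIM2(add) :: (λz. (let y = ((λw. -3) z) in -4)) :: AP] | D=∅]
t=5: [S=[clo(λq. ((λu. q) 5), ∅) :: 7] | E=∅ | C=[AP :: 0 :: PRIM2(add) :: (λz. (let y = ((λw. -3) z) in -4)) :: AP] | D=∅]
t=6: [S=∅ | E={q↦7} | C=[((λu. q) 5)] | D=[(∅, ∅, [0 :: PRIM2(add) :: (λz. (let y = ((λw. -3) z) in -4)) :: AP])]]
t=7: [S=∅ | E={q↦7} | C=[5 :: (λu. q) :: AP] | D=[(∅, ∅, [0 :: PRIM2(add) :: (λz. (let y = ((λw. -3) z) in -4)) :: AP])]]
t=8: [S=[5] | E={q↦7} | C=[(λu. q) :: AP] | D=[(∅, ∅, [0 :: PRIM2(add) :: (λz. (let y = ((λw. -3) z) in -4)) :: AP])]]
t=9: [S=[clo(λu. q, {q↦7}) :: 5] | E={q↦7} | C=[AP] | D=[(∅, ∅, [0 :: PRIM2(add) :: (λz. (let y = ((λw. -3) z) in -4)) :: AP])]]
t=10: [S=∅ | E={u↦5, q↦7} | C=[q] | D=[(∅, {q↦7}, ∅) :: (∅, ∅, [0 :: PRIM2(add) :: (λz. (let y = ((λw. -3) z) in -4)) :: AP])]]
t=11: [S=[7] | E={u↦5, q↦7} | C=∅ | D=[(∅, {q↦7}, ∅) :: (∅, ∅, [0 :: PRIM2(add) :: (λz. (let y = ((λw. -3) z) in -4)) :: AP])]]
t=12: [S=[7] | E={q↦7} | C=∅ | D=[(∅, ∅, [0 :: PRIM2(add) :: (λz. (let y = ((λw. -3) z) in -4)) :: AP])]]
t=13: [S=[7] | E=∅ | C=[0 :: PRIM2(add) :: (λz. (let y = ((λw. -3) z) in -4)) :: AP] | D=∅]
t=14: [S=[0 :: 7] | E=∅ | C=[PRIM2(add) :: (λz. (let y = ((λw. -3) z) in -4)) :: AP] | D=∅]
t=15: [S=[7] | E=∅ | C=[(λz. (let y = ((λw. -3) z) in -4)) :: AP] | D=∅]
t=16: [S=[clo(λz. (let y = ((λw. -3) z) in -4), ∅) :: 7] | E=∅ | C=[AP] | D=∅]
t=17: [S=∅ | E={z↦7} | C=[(let y = ((λw. -3) z) in -4)] | D=[(∅, ∅, ∅)]]
t=18: [S=∅ | E={z↦7} | C=[((λw. -3) z) :: (λy. -4) :: AP] | D=[(∅, ∅, ∅)]]
t=19: [S=∅ | E={z↦7} | C=[z :: (λw. -3) :: AP :: (λy. -4) :: AP] | D=[(∅, ∅, ∅)]]
t=20: [S=[7] | E={z↦7} | C=[(λw. -3) :: AP :: (λy. -4) :: AP] | D=[(∅, ∅, ∅)]]
t=21: [S=[clo(λw. -3, {z↦7}) :: 7] | E={z↦7} | C=[AP :: (λy. -4) :: AP] | D=[(∅, ∅, ∅)]]
t=22: [S=∅ | E={w↦7, z↦7} | C=[-3] | D=[(∅, {z↦7}, [(λy. -4) :: AP]) :: (∅, ∅, ∅)]]
t=23: [S=[-3] | E={w↦7, z↦7} | C=∅ | D=[(∅, {z↦7}, [(λy. -4) :: AP]) :: (∅, ∅, ∅)]]
t=24: [S=[-3] | E={z↦7} | C=[(λy. -4) :: AP] | D=[(∅, ∅, ∅)]]
t=25: [S=[clo(λy. -4, {z↦7}) :: -3] | E={z↦7} | C=[AP] | D=[(∅, ∅, ∅)]]
t=26: [S=∅ | E={y↦-3, z↦7} | C=[-4] | D=[(∅, {z↦7}, ∅) :: (∅, ∅, ∅)]]
t=27: [S=[-4] | E={y↦-3, z↦7} | C=∅ | D=[(∅, {z↦7}, ∅) :: (∅, ∅, ∅)]]
t=28: [S=[-4] | E={z↦7} | C=∅ | D=[(∅, ∅, ∅)]]
t=29: [S=[-4] | E=∅ | C=∅ | D=∅]
→ final value -4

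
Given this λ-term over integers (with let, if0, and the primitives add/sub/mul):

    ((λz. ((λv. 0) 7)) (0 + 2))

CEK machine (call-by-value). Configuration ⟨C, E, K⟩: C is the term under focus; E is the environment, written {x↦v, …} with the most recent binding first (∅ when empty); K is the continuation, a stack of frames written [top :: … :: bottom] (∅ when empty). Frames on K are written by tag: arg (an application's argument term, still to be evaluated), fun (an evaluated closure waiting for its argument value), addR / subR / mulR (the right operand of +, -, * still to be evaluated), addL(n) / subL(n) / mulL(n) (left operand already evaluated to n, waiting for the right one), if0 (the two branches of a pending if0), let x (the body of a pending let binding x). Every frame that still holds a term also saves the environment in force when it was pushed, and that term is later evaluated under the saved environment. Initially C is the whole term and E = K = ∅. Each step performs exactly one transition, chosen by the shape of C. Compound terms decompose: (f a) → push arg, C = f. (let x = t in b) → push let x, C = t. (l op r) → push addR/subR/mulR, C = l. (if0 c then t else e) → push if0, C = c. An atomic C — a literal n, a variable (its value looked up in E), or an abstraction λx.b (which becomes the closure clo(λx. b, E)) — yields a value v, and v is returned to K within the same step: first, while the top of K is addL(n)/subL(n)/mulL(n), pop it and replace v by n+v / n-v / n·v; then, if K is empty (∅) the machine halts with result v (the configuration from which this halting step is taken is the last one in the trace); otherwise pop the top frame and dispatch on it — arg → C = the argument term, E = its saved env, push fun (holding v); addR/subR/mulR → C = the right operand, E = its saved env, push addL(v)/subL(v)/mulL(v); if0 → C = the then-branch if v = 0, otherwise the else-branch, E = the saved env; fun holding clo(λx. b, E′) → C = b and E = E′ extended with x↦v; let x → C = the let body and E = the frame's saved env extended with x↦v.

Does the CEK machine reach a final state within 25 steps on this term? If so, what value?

[0] <C=((λz. ((λv. 0) 7)) (0 + 2)), E=∅, K=∅>
[1] <C=(λz. ((λv. 0) 7)), E=∅, K=[arg]>
[2] <C=(0 + 2), E=∅, K=[fun]>
[3] <C=0, E=∅, K=[addR :: fun]>
[4] <C=2, E=∅, K=[addL(0) :: fun]>
[5] <C=((λv. 0) 7), E={z↦2}, K=∅>
[6] <C=(λv. 0), E={z↦2}, K=[arg]>
[7] <C=7, E={z↦2}, K=[fun]>
[8] <C=0, E={v↦7, z↦2}, K=∅>
→ final value 0

Answer: 0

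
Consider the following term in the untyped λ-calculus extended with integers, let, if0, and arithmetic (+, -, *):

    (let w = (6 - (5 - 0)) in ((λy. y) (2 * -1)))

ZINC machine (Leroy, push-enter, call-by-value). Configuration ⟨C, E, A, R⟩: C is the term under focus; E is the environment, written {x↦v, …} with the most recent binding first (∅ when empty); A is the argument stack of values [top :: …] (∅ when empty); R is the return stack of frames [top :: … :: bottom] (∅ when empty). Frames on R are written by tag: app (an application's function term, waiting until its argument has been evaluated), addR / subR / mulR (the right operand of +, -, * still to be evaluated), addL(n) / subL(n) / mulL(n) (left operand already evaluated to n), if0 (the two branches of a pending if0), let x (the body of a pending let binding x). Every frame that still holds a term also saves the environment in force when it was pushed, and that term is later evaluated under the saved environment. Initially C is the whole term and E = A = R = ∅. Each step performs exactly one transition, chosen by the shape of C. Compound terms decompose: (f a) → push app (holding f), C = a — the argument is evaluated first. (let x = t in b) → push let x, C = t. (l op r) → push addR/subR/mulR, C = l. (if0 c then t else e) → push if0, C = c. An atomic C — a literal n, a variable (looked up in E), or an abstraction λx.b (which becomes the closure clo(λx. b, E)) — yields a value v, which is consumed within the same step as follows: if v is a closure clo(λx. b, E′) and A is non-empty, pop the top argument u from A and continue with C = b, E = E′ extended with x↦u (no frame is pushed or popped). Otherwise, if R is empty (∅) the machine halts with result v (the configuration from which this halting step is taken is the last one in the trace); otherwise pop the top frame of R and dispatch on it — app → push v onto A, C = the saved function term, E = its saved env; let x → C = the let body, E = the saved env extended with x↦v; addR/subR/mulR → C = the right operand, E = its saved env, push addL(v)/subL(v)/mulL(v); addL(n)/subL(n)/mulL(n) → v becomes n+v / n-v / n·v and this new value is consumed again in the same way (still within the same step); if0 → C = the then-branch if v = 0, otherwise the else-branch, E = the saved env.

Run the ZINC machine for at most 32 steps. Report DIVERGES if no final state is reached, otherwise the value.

[0] ⟨C=(let w = (6 - (5 - 0)) in ((λy. y) (2 * -1))); E=∅; A=∅; R=∅⟩
[1] ⟨C=(6 - (5 - 0)); E=∅; A=∅; R=[let w]⟩
[2] ⟨C=6; E=∅; A=∅; R=[subR :: let w]⟩
[3] ⟨C=(5 - 0); E=∅; A=∅; R=[subL(6) :: let w]⟩
[4] ⟨C=5; E=∅; A=∅; R=[subR :: subL(6) :: let w]⟩
[5] ⟨C=0; E=∅; A=∅; R=[subL(5) :: subL(6) :: let w]⟩
[6] ⟨C=((λy. y) (2 * -1)); E={w↦1}; A=∅; R=∅⟩
[7] ⟨C=(2 * -1); E={w↦1}; A=∅; R=[app]⟩
[8] ⟨C=2; E={w↦1}; A=∅; R=[mulR :: app]⟩
[9] ⟨C=-1; E={w↦1}; A=∅; R=[mulL(2) :: app]⟩
[10] ⟨C=(λy. y); E={w↦1}; A=[-2]; R=∅⟩
[11] ⟨C=y; E={y↦-2, w↦1}; A=∅; R=∅⟩
→ final value -2

Answer: -2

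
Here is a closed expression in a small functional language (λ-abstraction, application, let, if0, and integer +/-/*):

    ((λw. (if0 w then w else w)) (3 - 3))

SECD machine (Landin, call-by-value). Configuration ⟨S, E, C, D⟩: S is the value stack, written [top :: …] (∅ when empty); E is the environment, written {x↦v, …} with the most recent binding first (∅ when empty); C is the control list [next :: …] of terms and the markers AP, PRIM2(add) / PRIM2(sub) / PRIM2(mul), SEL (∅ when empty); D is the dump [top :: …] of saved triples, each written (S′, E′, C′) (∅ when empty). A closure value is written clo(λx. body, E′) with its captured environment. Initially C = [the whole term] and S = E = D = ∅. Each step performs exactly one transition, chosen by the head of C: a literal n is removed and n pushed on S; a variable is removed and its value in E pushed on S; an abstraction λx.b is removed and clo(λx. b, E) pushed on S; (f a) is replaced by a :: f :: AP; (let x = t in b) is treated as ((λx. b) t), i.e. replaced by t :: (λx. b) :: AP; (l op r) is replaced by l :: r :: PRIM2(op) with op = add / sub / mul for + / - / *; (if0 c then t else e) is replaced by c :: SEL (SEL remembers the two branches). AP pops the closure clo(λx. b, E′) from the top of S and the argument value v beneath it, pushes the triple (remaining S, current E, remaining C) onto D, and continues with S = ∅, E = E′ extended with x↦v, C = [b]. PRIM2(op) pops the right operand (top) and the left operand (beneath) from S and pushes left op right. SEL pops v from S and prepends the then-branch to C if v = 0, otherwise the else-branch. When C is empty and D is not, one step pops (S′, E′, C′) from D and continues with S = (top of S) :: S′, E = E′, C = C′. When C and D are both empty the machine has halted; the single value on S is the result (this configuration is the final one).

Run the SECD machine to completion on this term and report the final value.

Answer: 0

Machine steps:
step 0: [S=∅ | E=∅ | C=[((λw. (if0 w then w else w)) (3 - 3))] | D=∅]
step 1: [S=∅ | E=∅ | C=[(3 - 3) :: (λw. (if0 w then w else w)) :: AP] | D=∅]
step 2: [S=∅ | E=∅ | C=[3 :: 3 :: PRIM2(sub) :: (λw. (if0 w then w else w)) :: AP] | D=∅]
step 3: [S=[3] | E=∅ | C=[3 :: PRIM2(sub) :: (λw. (if0 w then w else w)) :: AP] | D=∅]
step 4: [S=[3 :: 3] | E=∅ | C=[PRIM2(sub) :: (λw. (if0 w then w else w)) :: AP] | D=∅]
step 5: [S=[0] | E=∅ | C=[(λw. (if0 w then w else w)) :: AP] | D=∅]
step 6: [S=[clo(λw. (if0 w then w else w), ∅) :: 0] | E=∅ | C=[AP] | D=∅]
step 7: [S=∅ | E={w↦0} | C=[(if0 w then w else w)] | D=[(∅, ∅, ∅)]]
step 8: [S=∅ | E={w↦0} | C=[w :: SEL] | D=[(∅, ∅, ∅)]]
step 9: [S=[0] | E={w↦0} | C=[SEL] | D=[(∅, ∅, ∅)]]
step 10: [S=∅ | E={w↦0} | C=[w] | D=[(∅, ∅, ∅)]]
step 11: [S=[0] | E={w↦0} | C=∅ | D=[(∅, ∅, ∅)]]
step 12: [S=[0] | E=∅ | C=∅ | D=∅]
→ final value 0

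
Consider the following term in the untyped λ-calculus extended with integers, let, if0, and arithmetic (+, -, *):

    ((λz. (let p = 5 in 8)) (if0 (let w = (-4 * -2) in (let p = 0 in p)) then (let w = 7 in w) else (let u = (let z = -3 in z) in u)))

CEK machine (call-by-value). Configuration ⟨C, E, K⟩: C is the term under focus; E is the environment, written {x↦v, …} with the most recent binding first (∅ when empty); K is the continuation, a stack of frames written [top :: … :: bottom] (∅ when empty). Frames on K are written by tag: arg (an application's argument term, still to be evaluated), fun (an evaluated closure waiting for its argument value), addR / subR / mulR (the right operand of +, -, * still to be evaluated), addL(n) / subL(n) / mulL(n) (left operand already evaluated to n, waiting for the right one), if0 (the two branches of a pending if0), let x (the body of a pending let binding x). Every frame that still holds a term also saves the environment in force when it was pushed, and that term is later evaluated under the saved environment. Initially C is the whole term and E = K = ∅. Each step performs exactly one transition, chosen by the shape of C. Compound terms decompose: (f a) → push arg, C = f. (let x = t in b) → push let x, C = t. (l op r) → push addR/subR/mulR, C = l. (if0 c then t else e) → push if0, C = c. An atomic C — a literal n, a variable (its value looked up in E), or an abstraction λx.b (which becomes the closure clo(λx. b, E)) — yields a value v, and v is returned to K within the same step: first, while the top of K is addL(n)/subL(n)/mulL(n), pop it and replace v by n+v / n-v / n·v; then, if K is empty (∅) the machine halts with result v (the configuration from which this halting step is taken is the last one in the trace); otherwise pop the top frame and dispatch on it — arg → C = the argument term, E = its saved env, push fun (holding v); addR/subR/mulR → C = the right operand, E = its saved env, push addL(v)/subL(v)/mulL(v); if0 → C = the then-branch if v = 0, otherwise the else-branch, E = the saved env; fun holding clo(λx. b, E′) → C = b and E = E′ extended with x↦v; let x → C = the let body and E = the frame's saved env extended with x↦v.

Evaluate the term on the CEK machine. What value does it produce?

[0] [C=((λz. (let p = 5 in 8)) (if0 (let w = (-4 * -2) in (let p = 0 in p)) then (let w = 7 in w) else (let u = (let z = -3 in z) in u))) | E=∅ | K=∅]
[1] [C=(λz. (let p = 5 in 8)) | E=∅ | K=[arg]]
[2] [C=(if0 (let w = (-4 * -2) in (let p = 0 in p)) then (let w = 7 in w) else (let u = (let z = -3 in z) in u)) | E=∅ | K=[fun]]
[3] [C=(let w = (-4 * -2) in (let p = 0 in p)) | E=∅ | K=[if0 :: fun]]
[4] [C=(-4 * -2) | E=∅ | K=[let w :: if0 :: fun]]
[5] [C=-4 | E=∅ | K=[mulR :: let w :: if0 :: fun]]
[6] [C=-2 | E=∅ | K=[mulL(-4) :: let w :: if0 :: fun]]
[7] [C=(let p = 0 in p) | E={w↦8} | K=[if0 :: fun]]
[8] [C=0 | E={w↦8} | K=[let p :: if0 :: fun]]
[9] [C=p | E={p↦0, w↦8} | K=[if0 :: fun]]
[10] [C=(let w = 7 in w) | E=∅ | K=[fun]]
[11] [C=7 | E=∅ | K=[let w :: fun]]
[12] [C=w | E={w↦7} | K=[fun]]
[13] [C=(let p = 5 in 8) | E={z↦7} | K=∅]
[14] [C=5 | E={z↦7} | K=[let p]]
[15] [C=8 | E={p↦5, z↦7} | K=∅]
→ final value 8

Answer: 8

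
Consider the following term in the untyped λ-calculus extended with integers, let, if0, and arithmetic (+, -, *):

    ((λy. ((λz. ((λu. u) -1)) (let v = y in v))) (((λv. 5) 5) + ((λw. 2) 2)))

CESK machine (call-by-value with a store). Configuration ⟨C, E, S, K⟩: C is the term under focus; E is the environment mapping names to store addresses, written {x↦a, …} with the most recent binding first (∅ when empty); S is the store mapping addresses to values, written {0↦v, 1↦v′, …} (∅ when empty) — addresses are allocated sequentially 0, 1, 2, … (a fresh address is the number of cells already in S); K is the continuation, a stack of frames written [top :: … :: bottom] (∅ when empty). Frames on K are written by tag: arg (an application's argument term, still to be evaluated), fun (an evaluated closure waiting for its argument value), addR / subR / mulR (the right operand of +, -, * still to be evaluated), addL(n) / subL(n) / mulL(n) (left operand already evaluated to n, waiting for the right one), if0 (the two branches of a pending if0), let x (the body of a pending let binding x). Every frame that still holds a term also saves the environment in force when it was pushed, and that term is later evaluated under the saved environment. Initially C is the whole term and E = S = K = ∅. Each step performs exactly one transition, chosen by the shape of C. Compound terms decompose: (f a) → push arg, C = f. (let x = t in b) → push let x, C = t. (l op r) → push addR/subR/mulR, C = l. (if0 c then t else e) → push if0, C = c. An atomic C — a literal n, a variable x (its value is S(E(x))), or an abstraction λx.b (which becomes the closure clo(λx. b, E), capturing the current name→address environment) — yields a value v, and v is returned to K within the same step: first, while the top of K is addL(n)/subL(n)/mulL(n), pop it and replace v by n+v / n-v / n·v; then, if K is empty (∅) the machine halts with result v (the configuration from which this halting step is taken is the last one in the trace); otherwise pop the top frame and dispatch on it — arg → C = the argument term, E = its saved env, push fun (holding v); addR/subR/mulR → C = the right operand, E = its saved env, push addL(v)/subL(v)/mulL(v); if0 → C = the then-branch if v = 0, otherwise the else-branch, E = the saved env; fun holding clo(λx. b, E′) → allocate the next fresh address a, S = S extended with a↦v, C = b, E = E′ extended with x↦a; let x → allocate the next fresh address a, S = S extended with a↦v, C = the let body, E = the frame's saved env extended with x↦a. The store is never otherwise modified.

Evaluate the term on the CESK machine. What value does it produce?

t=0: <C=((λy. ((λz. ((λu. u) -1)) (let v = y in v))) (((λv. 5) 5) + ((λw. 2) 2))), E=∅, S=∅, K=∅>
t=1: <C=(λy. ((λz. ((λu. u) -1)) (let v = y in v))), E=∅, S=∅, K=[arg]>
t=2: <C=(((λv. 5) 5) + ((λw. 2) 2)), E=∅, S=∅, K=[fun]>
t=3: <C=((λv. 5) 5), E=∅, S=∅, K=[addR :: fun]>
t=4: <C=(λv. 5), E=∅, S=∅, K=[arg :: addR :: fun]>
t=5: <C=5, E=∅, S=∅, K=[fun :: addR :: fun]>
t=6: <C=5, E={v↦0}, S={0↦5}, K=[addR :: fun]>
t=7: <C=((λw. 2) 2), E=∅, S={0↦5}, K=[addL(5) :: fun]>
t=8: <C=(λw. 2), E=∅, S={0↦5}, K=[arg :: addL(5) :: fun]>
t=9: <C=2, E=∅, S={0↦5}, K=[fun :: addL(5) :: fun]>
t=10: <C=2, E={w↦1}, S={0↦5, 1↦2}, K=[addL(5) :: fun]>
t=11: <C=((λz. ((λu. u) -1)) (let v = y in v)), E={y↦2}, S={0↦5, 1↦2, 2↦7}, K=∅>
t=12: <C=(λz. ((λu. u) -1)), E={y↦2}, S={0↦5, 1↦2, 2↦7}, K=[arg]>
t=13: <C=(let v = y in v), E={y↦2}, S={0↦5, 1↦2, 2↦7}, K=[fun]>
t=14: <C=y, E={y↦2}, S={0↦5, 1↦2, 2↦7}, K=[let v :: fun]>
t=15: <C=v, E={v↦3, y↦2}, S={0↦5, 1↦2, 2↦7, 3↦7}, K=[fun]>
t=16: <C=((λu. u) -1), E={z↦4, y↦2}, S={0↦5, 1↦2, 2↦7, 3↦7, 4↦7}, K=∅>
t=17: <C=(λu. u), E={z↦4, y↦2}, S={0↦5, 1↦2, 2↦7, 3↦7, 4↦7}, K=[arg]>
t=18: <C=-1, E={z↦4, y↦2}, S={0↦5, 1↦2, 2↦7, 3↦7, 4↦7}, K=[fun]>
t=19: <C=u, E={u↦5, z↦4, y↦2}, S={0↦5, 1↦2, 2↦7, 3↦7, 4↦7, 5↦-1}, K=∅>
→ final value -1

Answer: -1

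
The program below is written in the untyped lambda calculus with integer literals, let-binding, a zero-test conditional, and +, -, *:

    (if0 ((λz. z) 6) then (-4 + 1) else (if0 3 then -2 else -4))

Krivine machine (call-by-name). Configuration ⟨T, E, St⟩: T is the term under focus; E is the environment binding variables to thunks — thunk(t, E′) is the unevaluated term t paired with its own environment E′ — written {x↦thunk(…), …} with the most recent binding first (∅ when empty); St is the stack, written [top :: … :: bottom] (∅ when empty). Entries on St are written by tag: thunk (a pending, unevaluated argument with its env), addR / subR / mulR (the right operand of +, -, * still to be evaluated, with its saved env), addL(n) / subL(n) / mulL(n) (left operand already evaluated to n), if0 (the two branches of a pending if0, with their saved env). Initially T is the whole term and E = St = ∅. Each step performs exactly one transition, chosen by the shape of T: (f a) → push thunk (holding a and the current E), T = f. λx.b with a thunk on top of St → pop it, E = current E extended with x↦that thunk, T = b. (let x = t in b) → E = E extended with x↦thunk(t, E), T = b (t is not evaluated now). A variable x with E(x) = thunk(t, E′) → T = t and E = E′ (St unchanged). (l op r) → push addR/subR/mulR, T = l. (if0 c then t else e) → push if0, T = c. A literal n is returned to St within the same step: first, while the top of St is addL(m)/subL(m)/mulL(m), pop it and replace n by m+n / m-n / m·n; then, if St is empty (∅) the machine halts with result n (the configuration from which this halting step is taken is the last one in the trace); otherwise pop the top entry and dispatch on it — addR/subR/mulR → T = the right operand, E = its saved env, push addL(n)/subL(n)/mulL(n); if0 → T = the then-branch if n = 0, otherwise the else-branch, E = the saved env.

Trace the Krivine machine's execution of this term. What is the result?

0. <T=(if0 ((λz. z) 6) then (-4 + 1) else (if0 3 then -2 else -4)), E=∅, St=∅>
1. <T=((λz. z) 6), E=∅, St=[if0]>
2. <T=(λz. z), E=∅, St=[thunk :: if0]>
3. <T=z, E={z↦thunk(6, ∅)}, St=[if0]>
4. <T=6, E=∅, St=[if0]>
5. <T=(if0 3 then -2 else -4), E=∅, St=∅>
6. <T=3, E=∅, St=[if0]>
7. <T=-4, E=∅, St=∅>
→ final value -4

Answer: -4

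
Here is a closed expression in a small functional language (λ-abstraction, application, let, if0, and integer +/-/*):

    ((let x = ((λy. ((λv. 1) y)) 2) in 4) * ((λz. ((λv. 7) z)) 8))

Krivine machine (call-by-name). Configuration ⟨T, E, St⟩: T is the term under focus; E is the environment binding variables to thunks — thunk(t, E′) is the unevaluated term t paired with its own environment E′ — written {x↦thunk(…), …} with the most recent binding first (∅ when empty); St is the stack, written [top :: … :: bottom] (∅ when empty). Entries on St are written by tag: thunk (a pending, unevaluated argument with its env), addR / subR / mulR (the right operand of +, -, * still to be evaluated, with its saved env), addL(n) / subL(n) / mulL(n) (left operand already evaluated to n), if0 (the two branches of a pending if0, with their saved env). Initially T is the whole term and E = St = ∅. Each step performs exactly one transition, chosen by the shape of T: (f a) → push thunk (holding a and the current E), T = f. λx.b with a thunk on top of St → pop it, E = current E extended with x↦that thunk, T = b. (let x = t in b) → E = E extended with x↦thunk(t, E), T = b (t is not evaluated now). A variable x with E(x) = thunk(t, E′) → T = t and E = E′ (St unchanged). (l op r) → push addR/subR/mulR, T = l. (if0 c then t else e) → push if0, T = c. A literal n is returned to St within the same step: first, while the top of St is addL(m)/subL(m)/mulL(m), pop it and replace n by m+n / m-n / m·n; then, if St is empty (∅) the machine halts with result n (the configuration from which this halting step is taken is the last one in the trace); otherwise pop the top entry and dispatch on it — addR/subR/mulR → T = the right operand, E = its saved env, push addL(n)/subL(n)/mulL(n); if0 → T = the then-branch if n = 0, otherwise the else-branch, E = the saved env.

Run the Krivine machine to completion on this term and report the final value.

Answer: 28

Execution trace:
step 0: <T=((let x = ((λy. ((λv. 1) y)) 2) in 4) * ((λz. ((λv. 7) z)) 8)), E=∅, St=∅>
step 1: <T=(let x = ((λy. ((λv. 1) y)) 2) in 4), E=∅, St=[mulR]>
step 2: <T=4, E={x↦thunk(((λy. ((λv. 1) y)) 2), ∅)}, St=[mulR]>
step 3: <T=((λz. ((λv. 7) z)) 8), E=∅, St=[mulL(4)]>
step 4: <T=(λz. ((λv. 7) z)), E=∅, St=[thunk :: mulL(4)]>
step 5: <T=((λv. 7) z), E={z↦thunk(8, ∅)}, St=[mulL(4)]>
step 6: <T=(λv. 7), E={z↦thunk(8, ∅)}, St=[thunk :: mulL(4)]>
step 7: <T=7, E={v↦thunk(z, {z↦thunk(8, ∅)}), z↦thunk(8, ∅)}, St=[mulL(4)]>
→ final value 28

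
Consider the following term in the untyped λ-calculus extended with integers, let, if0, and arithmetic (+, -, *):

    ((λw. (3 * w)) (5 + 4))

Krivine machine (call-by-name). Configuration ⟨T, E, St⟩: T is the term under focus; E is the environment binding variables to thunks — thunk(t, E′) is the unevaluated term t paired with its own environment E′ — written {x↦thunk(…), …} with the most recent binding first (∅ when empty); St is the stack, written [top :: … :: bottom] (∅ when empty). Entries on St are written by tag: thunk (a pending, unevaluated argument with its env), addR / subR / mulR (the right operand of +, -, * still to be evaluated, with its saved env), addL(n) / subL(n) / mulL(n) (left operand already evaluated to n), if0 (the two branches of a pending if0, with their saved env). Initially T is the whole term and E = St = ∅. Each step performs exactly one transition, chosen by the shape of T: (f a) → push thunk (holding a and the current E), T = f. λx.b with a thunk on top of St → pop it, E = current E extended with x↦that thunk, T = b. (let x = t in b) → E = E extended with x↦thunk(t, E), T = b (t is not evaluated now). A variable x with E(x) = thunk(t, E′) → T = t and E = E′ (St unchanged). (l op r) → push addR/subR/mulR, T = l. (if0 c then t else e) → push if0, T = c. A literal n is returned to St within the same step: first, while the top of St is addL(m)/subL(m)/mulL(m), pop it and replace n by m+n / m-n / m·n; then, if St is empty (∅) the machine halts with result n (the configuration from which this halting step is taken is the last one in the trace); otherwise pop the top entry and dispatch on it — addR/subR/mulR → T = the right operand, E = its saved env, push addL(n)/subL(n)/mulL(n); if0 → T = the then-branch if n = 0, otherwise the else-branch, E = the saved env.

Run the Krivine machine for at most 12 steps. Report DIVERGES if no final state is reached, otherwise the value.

Answer: 27

Execution trace:
[0] <T=((λw. (3 * w)) (5 + 4)), E=∅, St=∅>
[1] <T=(λw. (3 * w)), E=∅, St=[thunk]>
[2] <T=(3 * w), E={w↦thunk((5 + 4), ∅)}, St=∅>
[3] <T=3, E={w↦thunk((5 + 4), ∅)}, St=[mulR]>
[4] <T=w, E={w↦thunk((5 + 4), ∅)}, St=[mulL(3)]>
[5] <T=(5 + 4), E=∅, St=[mulL(3)]>
[6] <T=5, E=∅, St=[addR :: mulL(3)]>
[7] <T=4, E=∅, St=[addL(5) :: mulL(3)]>
→ final value 27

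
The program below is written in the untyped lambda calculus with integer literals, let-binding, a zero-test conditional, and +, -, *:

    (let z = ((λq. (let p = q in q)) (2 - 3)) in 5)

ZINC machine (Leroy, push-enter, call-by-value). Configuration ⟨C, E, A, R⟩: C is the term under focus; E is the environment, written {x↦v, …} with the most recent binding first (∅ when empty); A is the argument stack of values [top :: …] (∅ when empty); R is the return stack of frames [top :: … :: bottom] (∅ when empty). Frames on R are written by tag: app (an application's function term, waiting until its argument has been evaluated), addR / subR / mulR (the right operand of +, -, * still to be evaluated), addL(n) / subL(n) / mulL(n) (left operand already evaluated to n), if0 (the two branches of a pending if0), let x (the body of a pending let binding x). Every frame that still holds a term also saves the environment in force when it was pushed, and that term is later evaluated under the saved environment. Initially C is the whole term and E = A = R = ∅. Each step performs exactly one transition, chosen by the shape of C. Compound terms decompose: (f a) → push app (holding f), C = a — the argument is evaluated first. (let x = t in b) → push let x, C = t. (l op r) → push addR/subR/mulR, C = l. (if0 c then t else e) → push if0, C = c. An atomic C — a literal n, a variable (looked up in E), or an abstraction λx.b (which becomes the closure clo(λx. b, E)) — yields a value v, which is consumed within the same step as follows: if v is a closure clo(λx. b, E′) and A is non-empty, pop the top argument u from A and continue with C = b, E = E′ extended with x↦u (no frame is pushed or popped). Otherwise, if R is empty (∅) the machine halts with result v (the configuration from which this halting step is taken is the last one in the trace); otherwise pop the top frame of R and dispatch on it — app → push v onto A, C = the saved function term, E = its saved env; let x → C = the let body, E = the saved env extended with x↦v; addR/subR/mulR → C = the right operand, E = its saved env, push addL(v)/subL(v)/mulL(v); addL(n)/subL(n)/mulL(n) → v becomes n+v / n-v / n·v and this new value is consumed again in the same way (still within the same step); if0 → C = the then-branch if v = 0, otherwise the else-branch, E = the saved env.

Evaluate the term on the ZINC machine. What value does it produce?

Answer: 5

Machine steps:
[0] <C=(let z = ((λq. (let p = q in q)) (2 - 3)) in 5), E=∅, A=∅, R=∅>
[1] <C=((λq. (let p = q in q)) (2 - 3)), E=∅, A=∅, R=[let z]>
[2] <C=(2 - 3), E=∅, A=∅, R=[app :: let z]>
[3] <C=2, E=∅, A=∅, R=[subR :: app :: let z]>
[4] <C=3, E=∅, A=∅, R=[subL(2) :: app :: let z]>
[5] <C=(λq. (let p = q in q)), E=∅, A=[-1], R=[let z]>
[6] <C=(let p = q in q), E={q↦-1}, A=∅, R=[let z]>
[7] <C=q, E={q↦-1}, A=∅, R=[let p :: let z]>
[8] <C=q, E={p↦-1, q↦-1}, A=∅, R=[let z]>
[9] <C=5, E={z↦-1}, A=∅, R=∅>
→ final value 5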